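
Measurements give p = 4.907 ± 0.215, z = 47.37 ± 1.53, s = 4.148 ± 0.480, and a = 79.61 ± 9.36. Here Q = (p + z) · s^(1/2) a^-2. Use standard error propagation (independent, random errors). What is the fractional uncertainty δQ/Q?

Let u = p + z = 52.28. δu = √(δp² + δz²) = √(0.0462 + 2.34) = 1.55, so δu/u = 0.0296.
Q is then a monomial in u, s, a:
δQ/Q = √((δu/u)² + (½·δs/s)² + (-2·δa/a)²) = √(0.000873 + 0.00335 + 0.0553) = 0.244

0.244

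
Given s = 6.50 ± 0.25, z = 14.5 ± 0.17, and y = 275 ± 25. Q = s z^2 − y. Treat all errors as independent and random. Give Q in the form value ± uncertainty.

1090 ± 66.4

Let p = s·z^2 = 1370. δp/p = √((1·δs/s)² + (2·δz/z)²) = √(0.00148 + 0.000550) = 0.0450, so δp = 61.6.
Q = p − y: δQ = √(δp² + δy²) = √(3790 + 625) = 66.4
Q = 1090.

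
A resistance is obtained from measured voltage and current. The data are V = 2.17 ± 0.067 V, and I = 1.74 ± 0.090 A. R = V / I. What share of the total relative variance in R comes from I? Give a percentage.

73.7%

(δR/R)² = (1·δV/V)² + (-1·δI/I)²
  V term: (1×0.0309)² = 0.000953
  I term: (-1×0.0517)² = 0.00268
Total = 0.00363. Share from I = 0.00268/0.00363 = 0.737.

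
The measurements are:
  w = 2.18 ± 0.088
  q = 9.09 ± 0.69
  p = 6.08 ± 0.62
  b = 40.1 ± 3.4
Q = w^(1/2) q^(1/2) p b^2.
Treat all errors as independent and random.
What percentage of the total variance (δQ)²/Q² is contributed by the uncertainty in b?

70.1%

(δQ/Q)² = (½·δw/w)² + (½·δq/q)² + (1·δp/p)² + (2·δb/b)²
  w term: (0.5×0.0404)² = 0.000407
  q term: (0.5×0.0759)² = 0.00144
  p term: (1×0.102)² = 0.0104
  b term: (2×0.0848)² = 0.0288
Total = 0.0410. Share from b = 0.0288/0.0410 = 0.701.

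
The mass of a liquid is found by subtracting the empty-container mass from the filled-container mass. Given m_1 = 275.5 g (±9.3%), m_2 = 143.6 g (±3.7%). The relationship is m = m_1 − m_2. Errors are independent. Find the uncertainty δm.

Sums and differences: (δm)² = Σ (cᵢ δxᵢ)².
  (δm_1)² = 656;  (δm_2)² = 28.2
δm = √(685) = 26.2 g

26.2 g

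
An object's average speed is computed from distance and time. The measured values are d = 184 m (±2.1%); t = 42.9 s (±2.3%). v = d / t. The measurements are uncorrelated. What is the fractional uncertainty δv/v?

v is a product of powers, so relative uncertainties combine in quadrature:
  (1·δd/d)² = (1×0.0210)² = 0.000441;  (-1·δt/t)² = (-1×0.0230)² = 0.000529
δv/v = √(0.000970) = 0.0311

0.0311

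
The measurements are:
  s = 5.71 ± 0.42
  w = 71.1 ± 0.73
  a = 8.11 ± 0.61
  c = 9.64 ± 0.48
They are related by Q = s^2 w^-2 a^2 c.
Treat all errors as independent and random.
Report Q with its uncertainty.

Each factor contributes (exponent × relative error)² to (δQ/Q)²:
  (2·δs/s)² = (2×0.0736)² = 0.0216;  (-2·δw/w)² = (-2×0.0103)² = 0.000422;  (2·δa/a)² = (2×0.0752)² = 0.0226;  (1·δc/c)² = (1×0.0498)² = 0.00248
δQ/Q = √(0.0472) = 0.217
Q = 4.09, so δQ = 0.217 × 4.09 = 0.888.

4.09 ± 0.888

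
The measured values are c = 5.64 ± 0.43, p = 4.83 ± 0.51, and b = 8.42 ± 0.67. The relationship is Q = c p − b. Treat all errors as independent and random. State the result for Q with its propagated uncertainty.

18.8 ± 3.61

Let w = c·p = 27.2. δw/w = √((1·δc/c)² + (1·δp/p)²) = √(0.00581 + 0.0111) = 0.130, so δw = 3.55.
Q = w − b: δQ = √(δw² + δb²) = √(12.6 + 0.449) = 3.61
Q = 18.8.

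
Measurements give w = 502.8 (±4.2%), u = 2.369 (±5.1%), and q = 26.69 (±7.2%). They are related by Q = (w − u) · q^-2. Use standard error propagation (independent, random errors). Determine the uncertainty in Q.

Let h = w − u = 500.4. δh = √(δw² + δu²) = √(446 + 0.0146) = 21.1, so δh/h = 0.0422.
Q is then a monomial in h, q:
δQ/Q = √((δh/h)² + (-2·δq/q)²) = √(0.00178 + 0.0207) = 0.150
Q = 0.7025, so δQ = 0.150 × 0.7025 = 0.105.

0.105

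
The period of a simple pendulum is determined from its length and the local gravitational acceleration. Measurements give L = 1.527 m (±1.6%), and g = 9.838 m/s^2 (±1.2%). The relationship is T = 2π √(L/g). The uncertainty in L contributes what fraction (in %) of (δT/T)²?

64.0%

(δT/T)² = (½·δL/L)² + (−½·δg/g)²
  L term: (0.5×0.0160)² = 6.4e-05
  g term: (-0.5×0.0120)² = 3.6e-05
Total = 0.000100. Share from L = 6.4e-05/0.000100 = 0.640.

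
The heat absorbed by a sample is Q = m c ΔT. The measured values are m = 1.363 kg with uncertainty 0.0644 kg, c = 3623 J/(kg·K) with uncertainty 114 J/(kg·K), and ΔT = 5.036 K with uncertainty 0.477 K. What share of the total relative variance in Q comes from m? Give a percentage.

18.3%

(δQ/Q)² = (1·δm/m)² + (1·δc/c)² + (1·δΔT/ΔT)²
  m term: (1×0.0472)² = 0.00223
  c term: (1×0.0315)² = 0.000990
  ΔT term: (1×0.0947)² = 0.00897
Total = 0.0122. Share from m = 0.00223/0.0122 = 0.183.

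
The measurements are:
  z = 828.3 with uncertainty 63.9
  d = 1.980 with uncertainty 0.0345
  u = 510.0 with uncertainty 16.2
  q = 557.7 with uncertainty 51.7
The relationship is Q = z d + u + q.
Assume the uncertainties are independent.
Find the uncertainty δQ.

Let p = z·d = 1640. δp/p = √((1·δz/z)² + (1·δd/d)²) = √(0.00595 + 0.000304) = 0.0791, so δp = 130.
Q = p + u + q: δQ = √(δp² + δu² + δq²) = √(16800 + 262 + 2670) = 141

141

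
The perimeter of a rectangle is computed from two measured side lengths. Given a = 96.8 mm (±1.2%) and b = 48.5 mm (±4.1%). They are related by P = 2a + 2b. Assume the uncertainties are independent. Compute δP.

4.61 mm

Each term contributes (cᵢ δxᵢ)² to (δP)²:
  (2·δa)² = 5.40;  (2·δb)² = 15.8
δP = √(21.2) = 4.61 mm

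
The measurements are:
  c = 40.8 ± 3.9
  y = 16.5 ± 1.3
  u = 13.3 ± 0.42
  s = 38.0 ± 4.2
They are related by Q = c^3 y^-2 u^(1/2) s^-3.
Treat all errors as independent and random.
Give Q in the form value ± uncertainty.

Q is a product of powers, so relative uncertainties combine in quadrature:
  (3·δc/c)² = (3×0.0956)² = 0.0822;  (-2·δy/y)² = (-2×0.0788)² = 0.0248;  (½·δu/u)² = (0.5×0.0316)² = 0.000249;  (-3·δs/s)² = (-3×0.111)² = 0.110
δQ/Q = √(0.217) = 0.466
Q = 0.0166, so δQ = 0.466 × 0.0166 = 0.00773.

0.0166 ± 0.00773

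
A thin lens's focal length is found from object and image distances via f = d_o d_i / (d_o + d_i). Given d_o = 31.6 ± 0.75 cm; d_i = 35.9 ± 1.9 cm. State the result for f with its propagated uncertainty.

16.8 ± 0.467 cm

∂f/∂d_o = (d_i/(d_o+d_i))² = 0.283;  ∂f/∂d_i = (d_o/(d_o+d_i))² = 0.219
δf = √((∂f/∂d_o · δd_o)² + (∂f/∂d_i · δd_i)²) = √(0.0450 + 0.173) = 0.467 cm
f = 16.8 cm.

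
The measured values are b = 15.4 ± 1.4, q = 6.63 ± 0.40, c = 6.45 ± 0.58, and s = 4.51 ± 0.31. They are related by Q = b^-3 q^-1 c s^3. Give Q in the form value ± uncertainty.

Since Q is a product/quotient, work with relative uncertainties:
  (-3·δb/b)² = (-3×0.0909)² = 0.0744;  (-1·δq/q)² = (-1×0.0603)² = 0.00364;  (1·δc/c)² = (1×0.0899)² = 0.00809;  (3·δs/s)² = (3×0.0687)² = 0.0425
δQ/Q = √(0.129) = 0.359
Q = 0.0244, so δQ = 0.359 × 0.0244 = 0.00876.

0.0244 ± 0.00876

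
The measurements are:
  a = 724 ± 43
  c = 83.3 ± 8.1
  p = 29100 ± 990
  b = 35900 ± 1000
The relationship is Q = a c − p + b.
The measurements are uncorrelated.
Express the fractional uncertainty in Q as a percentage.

Let w = a·c = 60300. δw/w = √((1·δa/a)² + (1·δc/c)²) = √(0.00353 + 0.00946) = 0.114, so δw = 6870.
Q = w − p + b: δQ = √(δw² + δp² + δb²) = √(4.72e+07 + 9.8e+05 + 1e+06) = 7010
Q = 67100, so δQ/Q = 7010/67100 = 0.105.

10.5%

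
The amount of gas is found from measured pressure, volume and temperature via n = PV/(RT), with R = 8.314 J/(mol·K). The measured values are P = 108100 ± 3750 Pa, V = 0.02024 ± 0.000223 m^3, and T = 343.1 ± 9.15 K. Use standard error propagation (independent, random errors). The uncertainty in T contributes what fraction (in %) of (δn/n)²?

34.9%

(δn/n)² = (1·δP/P)² + (1·δV/V)² + (-1·δT/T)²
  P term: (1×0.0347)² = 0.00120
  V term: (1×0.0110)² = 0.000121
  T term: (-1×0.0267)² = 0.000711
Total = 0.00204. Share from T = 0.000711/0.00204 = 0.349.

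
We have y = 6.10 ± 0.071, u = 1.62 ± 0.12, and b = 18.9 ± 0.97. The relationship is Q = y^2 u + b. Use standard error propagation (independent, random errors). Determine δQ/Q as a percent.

6.04%

Let p = y^2·u = 60.3. δp/p = √((2·δy/y)² + (1·δu/u)²) = √(0.000542 + 0.00549) = 0.0776, so δp = 4.68.
Q = p + b: δQ = √(δp² + δb²) = √(21.9 + 0.941) = 4.78
Q = 79.2, so δQ/Q = 4.78/79.2 = 0.0604.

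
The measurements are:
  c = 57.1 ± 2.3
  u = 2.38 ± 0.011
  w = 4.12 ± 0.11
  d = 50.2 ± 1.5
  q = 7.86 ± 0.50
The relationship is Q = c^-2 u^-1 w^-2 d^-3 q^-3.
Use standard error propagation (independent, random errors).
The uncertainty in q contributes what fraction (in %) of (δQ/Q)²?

67.7%

(δQ/Q)² = (-2·δc/c)² + (-1·δu/u)² + (-2·δw/w)² + (-3·δd/d)² + (-3·δq/q)²
  c term: (-2×0.0403)² = 0.00649
  u term: (-1×0.00462)² = 2.14e-05
  w term: (-2×0.0267)² = 0.00285
  d term: (-3×0.0299)² = 0.00804
  q term: (-3×0.0636)² = 0.0364
Total = 0.0538. Share from q = 0.0364/0.0538 = 0.677.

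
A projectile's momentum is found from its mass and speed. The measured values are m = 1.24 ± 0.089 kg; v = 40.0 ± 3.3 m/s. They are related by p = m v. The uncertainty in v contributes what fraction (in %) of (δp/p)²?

56.9%

(δp/p)² = (1·δm/m)² + (1·δv/v)²
  m term: (1×0.0718)² = 0.00515
  v term: (1×0.0825)² = 0.00681
Total = 0.0120. Share from v = 0.00681/0.0120 = 0.569.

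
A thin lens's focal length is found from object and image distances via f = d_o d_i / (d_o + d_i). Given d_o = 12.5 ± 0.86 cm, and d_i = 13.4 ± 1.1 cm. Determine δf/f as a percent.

∂f/∂d_o = (d_i/(d_o+d_i))² = 0.268;  ∂f/∂d_i = (d_o/(d_o+d_i))² = 0.233
δf = √((∂f/∂d_o · δd_o)² + (∂f/∂d_i · δd_i)²) = √(0.0530 + 0.0656) = 0.344 cm
f = 6.47 cm, so δf/f = 0.344/6.47 = 0.0533.

5.33%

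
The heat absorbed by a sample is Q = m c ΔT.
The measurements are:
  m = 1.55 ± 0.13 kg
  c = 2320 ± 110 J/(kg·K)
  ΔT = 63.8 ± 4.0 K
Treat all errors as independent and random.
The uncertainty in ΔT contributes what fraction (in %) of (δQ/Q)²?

(δQ/Q)² = (1·δm/m)² + (1·δc/c)² + (1·δΔT/ΔT)²
  m term: (1×0.0839)² = 0.00703
  c term: (1×0.0474)² = 0.00225
  ΔT term: (1×0.0627)² = 0.00393
Total = 0.0132. Share from ΔT = 0.00393/0.0132 = 0.297.

29.7%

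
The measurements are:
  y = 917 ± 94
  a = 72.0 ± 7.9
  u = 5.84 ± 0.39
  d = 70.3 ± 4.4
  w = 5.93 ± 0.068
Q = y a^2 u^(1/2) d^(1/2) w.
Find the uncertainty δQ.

1.41e+08

For a monomial Q ∝ y, a^2, u^(1/2), d^(1/2), w, fractional errors add in quadrature:
  (1·δy/y)² = (1×0.103)² = 0.0105;  (2·δa/a)² = (2×0.110)² = 0.0482;  (½·δu/u)² = (0.5×0.0668)² = 0.00111;  (½·δd/d)² = (0.5×0.0626)² = 0.000979;  (1·δw/w)² = (1×0.0115)² = 0.000131
δQ/Q = √(0.0609) = 0.247
Q = 5.71e+08, so δQ = 0.247 × 5.71e+08 = 1.41e+08.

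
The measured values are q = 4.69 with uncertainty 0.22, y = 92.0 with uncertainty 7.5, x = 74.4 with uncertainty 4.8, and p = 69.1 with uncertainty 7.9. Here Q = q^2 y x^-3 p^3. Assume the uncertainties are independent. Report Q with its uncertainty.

1620 ± 670

Each factor contributes (exponent × relative error)² to (δQ/Q)²:
  (2·δq/q)² = (2×0.0469)² = 0.00880;  (1·δy/y)² = (1×0.0815)² = 0.00665;  (-3·δx/x)² = (-3×0.0645)² = 0.0375;  (3·δp/p)² = (3×0.114)² = 0.118
δQ/Q = √(0.171) = 0.413
Q = 1620, so δQ = 0.413 × 1620 = 670.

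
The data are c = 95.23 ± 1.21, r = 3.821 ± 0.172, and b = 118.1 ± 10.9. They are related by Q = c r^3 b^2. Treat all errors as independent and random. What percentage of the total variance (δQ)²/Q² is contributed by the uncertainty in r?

34.8%

(δQ/Q)² = (1·δc/c)² + (3·δr/r)² + (2·δb/b)²
  c term: (1×0.0127)² = 0.000161
  r term: (3×0.0450)² = 0.0182
  b term: (2×0.0923)² = 0.0341
Total = 0.0525. Share from r = 0.0182/0.0525 = 0.348.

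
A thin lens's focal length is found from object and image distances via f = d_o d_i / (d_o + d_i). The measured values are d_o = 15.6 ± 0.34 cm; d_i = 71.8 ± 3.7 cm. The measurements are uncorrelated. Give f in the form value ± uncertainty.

∂f/∂d_o = (d_i/(d_o+d_i))² = 0.675;  ∂f/∂d_i = (d_o/(d_o+d_i))² = 0.0319
δf = √((∂f/∂d_o · δd_o)² + (∂f/∂d_i · δd_i)²) = √(0.0527 + 0.0139) = 0.258 cm
f = 12.8 cm.

12.8 ± 0.258 cm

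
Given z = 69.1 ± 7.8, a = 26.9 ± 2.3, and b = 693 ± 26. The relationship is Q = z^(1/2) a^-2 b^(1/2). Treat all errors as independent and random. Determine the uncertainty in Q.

For a monomial Q ∝ z^(1/2), a^-2, b^(1/2), fractional errors add in quadrature:
  (½·δz/z)² = (0.5×0.113)² = 0.00319;  (-2·δa/a)² = (-2×0.0855)² = 0.0292;  (½·δb/b)² = (0.5×0.0375)² = 0.000352
δQ/Q = √(0.0328) = 0.181
Q = 0.302, so δQ = 0.181 × 0.302 = 0.0548.

0.0548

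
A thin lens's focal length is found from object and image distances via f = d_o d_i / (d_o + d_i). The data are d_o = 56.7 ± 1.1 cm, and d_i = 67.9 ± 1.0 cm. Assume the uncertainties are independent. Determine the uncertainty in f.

0.387 cm

∂f/∂d_o = (d_i/(d_o+d_i))² = 0.297;  ∂f/∂d_i = (d_o/(d_o+d_i))² = 0.207
δf = √((∂f/∂d_o · δd_o)² + (∂f/∂d_i · δd_i)²) = √(0.107 + 0.0429) = 0.387 cm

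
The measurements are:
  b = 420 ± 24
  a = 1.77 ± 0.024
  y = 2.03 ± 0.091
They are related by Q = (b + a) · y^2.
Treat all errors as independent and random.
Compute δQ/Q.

Let u = b + a = 422. δu = √(δb² + δa²) = √(576 + 0.000576) = 24.0, so δu/u = 0.0569.
Q is then a monomial in u, y:
δQ/Q = √((δu/u)² + (2·δy/y)²) = √(0.00324 + 0.00804) = 0.106

0.106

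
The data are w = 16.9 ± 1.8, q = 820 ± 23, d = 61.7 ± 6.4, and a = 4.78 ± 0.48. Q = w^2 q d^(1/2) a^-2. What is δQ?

Since Q is a product/quotient, work with relative uncertainties:
  (2·δw/w)² = (2×0.107)² = 0.0454;  (1·δq/q)² = (1×0.0280)² = 0.000787;  (½·δd/d)² = (0.5×0.104)² = 0.00269;  (-2·δa/a)² = (-2×0.100)² = 0.0403
δQ/Q = √(0.0892) = 0.299
Q = 80500, so δQ = 0.299 × 80500 = 24000.

24000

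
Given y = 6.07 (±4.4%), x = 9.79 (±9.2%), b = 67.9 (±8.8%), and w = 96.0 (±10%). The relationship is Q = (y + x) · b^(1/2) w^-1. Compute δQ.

0.169

Let u = y + x = 15.9. δu = √(δy² + δx²) = √(0.0713 + 0.811) = 0.939, so δu/u = 0.0592.
Q is then a monomial in u, b, w:
δQ/Q = √((δu/u)² + (½·δb/b)² + (-1·δw/w)²) = √(0.00351 + 0.00194 + 0.0100) = 0.124
Q = 1.36, so δQ = 0.124 × 1.36 = 0.169.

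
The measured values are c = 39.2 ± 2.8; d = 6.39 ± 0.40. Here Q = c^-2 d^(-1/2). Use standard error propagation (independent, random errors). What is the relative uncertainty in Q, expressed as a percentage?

14.6%

Products/powers → add relative errors in quadrature, weighted by exponent:
  (-2·δc/c)² = (-2×0.0714)² = 0.0204;  (−½·δd/d)² = (-0.5×0.0626)² = 0.000980
δQ/Q = √(0.0214) = 0.146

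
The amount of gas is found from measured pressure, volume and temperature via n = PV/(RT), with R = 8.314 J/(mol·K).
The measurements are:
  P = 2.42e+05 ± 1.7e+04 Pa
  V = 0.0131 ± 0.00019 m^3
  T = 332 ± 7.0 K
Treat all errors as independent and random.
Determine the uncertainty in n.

Products/powers → add relative errors in quadrature, weighted by exponent:
  (1·δP/P)² = (1×0.0702)² = 0.00493;  (1·δV/V)² = (1×0.0145)² = 0.000210;  (-1·δT/T)² = (-1×0.0211)² = 0.000445
δn/n = √(0.00559) = 0.0748
n = 1.15 mol, so δn = 0.0748 × 1.15 = 0.0859 mol.

0.0859 mol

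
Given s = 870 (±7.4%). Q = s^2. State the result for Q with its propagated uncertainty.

Q ∝ s^2, so δQ/Q = |2| · δs/s = 2 × 0.0740 = 0.148.
Q = 7.57e+05, so δQ = 0.148 × 7.57e+05 = 1.12e+05.

(7.57 ± 1.12) × 10^5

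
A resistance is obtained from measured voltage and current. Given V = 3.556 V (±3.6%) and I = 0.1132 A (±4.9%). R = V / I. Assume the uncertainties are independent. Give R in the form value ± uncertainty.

For a monomial R ∝ V, I^-1, fractional errors add in quadrature:
  (1·δV/V)² = (1×0.0360)² = 0.00130;  (-1·δI/I)² = (-1×0.0490)² = 0.00240
δR/R = √(0.00370) = 0.0608
R = 31.41 Ω, so δR = 0.0608 × 31.41 = 1.91 Ω.

31.41 ± 1.91 Ω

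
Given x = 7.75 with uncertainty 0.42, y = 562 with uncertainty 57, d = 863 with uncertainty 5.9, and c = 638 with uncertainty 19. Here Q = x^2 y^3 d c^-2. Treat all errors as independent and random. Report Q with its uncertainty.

Relative error in a monomial: (δQ/Q)² = Σ (nᵢ · δxᵢ/xᵢ)².
  (2·δx/x)² = (2×0.0542)² = 0.0117;  (3·δy/y)² = (3×0.101)² = 0.0926;  (1·δd/d)² = (1×0.00684)² = 4.67e-05;  (-2·δc/c)² = (-2×0.0298)² = 0.00355
δQ/Q = √(0.108) = 0.329
Q = 2.26e+07, so δQ = 0.329 × 2.26e+07 = 7.43e+06.

(2.26 ± 0.743) × 10^7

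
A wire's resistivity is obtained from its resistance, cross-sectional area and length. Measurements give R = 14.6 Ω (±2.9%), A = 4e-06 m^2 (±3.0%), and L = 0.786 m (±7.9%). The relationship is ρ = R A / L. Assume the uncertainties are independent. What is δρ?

Relative error in a monomial: (δρ/ρ)² = Σ (nᵢ · δxᵢ/xᵢ)².
  (1·δR/R)² = (1×0.0290)² = 0.000841;  (1·δA/A)² = (1×0.0300)² = 0.000900;  (-1·δL/L)² = (-1×0.0790)² = 0.00624
δρ/ρ = √(0.00798) = 0.0893
ρ = 7.43e-05 Ω·m, so δρ = 0.0893 × 7.43e-05 = 6.64e-06 Ω·m.

6.64e-06 Ω·m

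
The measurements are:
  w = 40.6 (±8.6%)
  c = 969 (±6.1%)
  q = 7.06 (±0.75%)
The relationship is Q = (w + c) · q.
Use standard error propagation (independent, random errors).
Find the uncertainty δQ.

421

Let u = w + c = 1010. δu = √(δw² + δc²) = √(12.2 + 3490) = 59.2, so δu/u = 0.0586.
Q is then a monomial in u, q:
δQ/Q = √((δu/u)² + (1·δq/q)²) = √(0.00344 + 5.62e-05) = 0.0591
Q = 7130, so δQ = 0.0591 × 7130 = 421.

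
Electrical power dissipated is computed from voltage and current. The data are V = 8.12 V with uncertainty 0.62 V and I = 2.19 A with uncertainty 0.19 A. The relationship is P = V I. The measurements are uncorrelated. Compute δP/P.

0.116

Products/powers → add relative errors in quadrature, weighted by exponent:
  (1·δV/V)² = (1×0.0764)² = 0.00583;  (1·δI/I)² = (1×0.0868)² = 0.00753
δP/P = √(0.0134) = 0.116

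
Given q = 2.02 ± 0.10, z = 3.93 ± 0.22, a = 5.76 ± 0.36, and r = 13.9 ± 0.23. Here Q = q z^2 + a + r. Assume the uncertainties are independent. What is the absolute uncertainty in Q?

Let p = q·z^2 = 31.2. δp/p = √((1·δq/q)² + (2·δz/z)²) = √(0.00245 + 0.0125) = 0.122, so δp = 3.82.
Q = p + a + r: δQ = √(δp² + δa² + δr²) = √(14.6 + 0.130 + 0.0529) = 3.84

3.84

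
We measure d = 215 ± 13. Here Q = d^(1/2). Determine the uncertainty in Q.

0.443

Q is a product of powers, so relative uncertainties combine in quadrature:
  (½·δd/d)² = (0.5×0.0605)² = 0.000914
δQ/Q = √(0.000914) = 0.0302
Q = 14.7, so δQ = 0.0302 × 14.7 = 0.443.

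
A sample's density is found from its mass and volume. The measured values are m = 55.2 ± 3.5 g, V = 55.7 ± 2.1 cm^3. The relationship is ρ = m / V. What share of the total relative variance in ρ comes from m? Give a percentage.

73.9%

(δρ/ρ)² = (1·δm/m)² + (-1·δV/V)²
  m term: (1×0.0634)² = 0.00402
  V term: (-1×0.0377)² = 0.00142
Total = 0.00544. Share from m = 0.00402/0.00544 = 0.739.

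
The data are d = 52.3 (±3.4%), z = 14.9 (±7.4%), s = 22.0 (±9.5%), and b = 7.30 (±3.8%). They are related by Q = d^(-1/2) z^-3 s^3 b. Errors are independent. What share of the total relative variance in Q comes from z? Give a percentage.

(δQ/Q)² = (−½·δd/d)² + (-3·δz/z)² + (3·δs/s)² + (1·δb/b)²
  d term: (-0.5×0.0340)² = 0.000289
  z term: (-3×0.0740)² = 0.0493
  s term: (3×0.0950)² = 0.0812
  b term: (1×0.0380)² = 0.00144
Total = 0.132. Share from z = 0.0493/0.132 = 0.373.

37.3%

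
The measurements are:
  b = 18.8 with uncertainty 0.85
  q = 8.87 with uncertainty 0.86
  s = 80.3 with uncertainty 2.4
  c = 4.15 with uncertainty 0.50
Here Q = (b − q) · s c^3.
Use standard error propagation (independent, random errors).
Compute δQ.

Let u = b − q = 9.93. δu = √(δb² + δq²) = √(0.722 + 0.740) = 1.21, so δu/u = 0.122.
Q is then a monomial in u, s, c:
δQ/Q = √((δu/u)² + (1·δs/s)² + (3·δc/c)²) = √(0.0148 + 0.000893 + 0.131) = 0.383
Q = 57000, so δQ = 0.383 × 57000 = 21800.

21800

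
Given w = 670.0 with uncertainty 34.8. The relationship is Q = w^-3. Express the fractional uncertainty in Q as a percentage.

15.6%

Q ∝ w^-3, so δQ/Q = |-3| · δw/w = 3 × 0.0519 = 0.156.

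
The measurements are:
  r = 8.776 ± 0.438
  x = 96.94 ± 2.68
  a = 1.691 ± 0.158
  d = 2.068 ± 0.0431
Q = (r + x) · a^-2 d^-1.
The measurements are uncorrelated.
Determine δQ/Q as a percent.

Let u = r + x = 105.7. δu = √(δr² + δx²) = √(0.192 + 7.18) = 2.72, so δu/u = 0.0257.
Q is then a monomial in u, a, d:
δQ/Q = √((δu/u)² + (-2·δa/a)² + (-1·δd/d)²) = √(0.000660 + 0.0349 + 0.000434) = 0.190

19.0%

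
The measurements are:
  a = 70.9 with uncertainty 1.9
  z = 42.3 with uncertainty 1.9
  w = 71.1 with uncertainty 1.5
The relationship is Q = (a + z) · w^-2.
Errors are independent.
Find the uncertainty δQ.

0.00108

Let u = a + z = 113. δu = √(δa² + δz²) = √(3.61 + 3.61) = 2.69, so δu/u = 0.0237.
Q is then a monomial in u, w:
δQ/Q = √((δu/u)² + (-2·δw/w)²) = √(0.000563 + 0.00178) = 0.0484
Q = 0.0224, so δQ = 0.0484 × 0.0224 = 0.00108.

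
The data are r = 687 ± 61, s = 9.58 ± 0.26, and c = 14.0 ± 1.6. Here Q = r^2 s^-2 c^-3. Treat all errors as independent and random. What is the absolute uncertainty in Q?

0.731

Each factor contributes (exponent × relative error)² to (δQ/Q)²:
  (2·δr/r)² = (2×0.0888)² = 0.0315;  (-2·δs/s)² = (-2×0.0271)² = 0.00295;  (-3·δc/c)² = (-3×0.114)² = 0.118
δQ/Q = √(0.152) = 0.390
Q = 1.87, so δQ = 0.390 × 1.87 = 0.731.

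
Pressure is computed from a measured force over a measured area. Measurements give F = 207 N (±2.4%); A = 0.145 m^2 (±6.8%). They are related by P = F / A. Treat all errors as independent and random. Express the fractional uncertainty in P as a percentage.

7.21%

Each factor contributes (exponent × relative error)² to (δP/P)²:
  (1·δF/F)² = (1×0.0240)² = 0.000576;  (-1·δA/A)² = (-1×0.0680)² = 0.00462
δP/P = √(0.00520) = 0.0721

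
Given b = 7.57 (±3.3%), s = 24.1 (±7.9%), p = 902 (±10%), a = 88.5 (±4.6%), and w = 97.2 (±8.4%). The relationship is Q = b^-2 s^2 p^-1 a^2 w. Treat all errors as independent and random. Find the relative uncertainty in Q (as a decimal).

0.234

Q is a product of powers, so relative uncertainties combine in quadrature:
  (-2·δb/b)² = (-2×0.0330)² = 0.00436;  (2·δs/s)² = (2×0.0790)² = 0.0250;  (-1·δp/p)² = (-1×0.100)² = 0.0100;  (2·δa/a)² = (2×0.0460)² = 0.00846;  (1·δw/w)² = (1×0.0840)² = 0.00706
δQ/Q = √(0.0548) = 0.234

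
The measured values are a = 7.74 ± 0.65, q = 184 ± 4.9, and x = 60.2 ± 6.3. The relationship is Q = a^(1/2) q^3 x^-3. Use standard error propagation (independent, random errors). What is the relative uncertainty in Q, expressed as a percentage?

32.7%

Relative error in a monomial: (δQ/Q)² = Σ (nᵢ · δxᵢ/xᵢ)².
  (½·δa/a)² = (0.5×0.0840)² = 0.00176;  (3·δq/q)² = (3×0.0266)² = 0.00638;  (-3·δx/x)² = (-3×0.105)² = 0.0986
δQ/Q = √(0.107) = 0.327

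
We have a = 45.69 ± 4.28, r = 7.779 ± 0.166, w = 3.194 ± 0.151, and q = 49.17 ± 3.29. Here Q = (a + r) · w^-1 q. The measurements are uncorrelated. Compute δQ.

Let u = a + r = 53.47. δu = √(δa² + δr²) = √(18.3 + 0.0276) = 4.28, so δu/u = 0.0801.
Q is then a monomial in u, w, q:
δQ/Q = √((δu/u)² + (-1·δw/w)² + (1·δq/q)²) = √(0.00642 + 0.00224 + 0.00448) = 0.115
Q = 823.1, so δQ = 0.115 × 823.1 = 94.3.

94.3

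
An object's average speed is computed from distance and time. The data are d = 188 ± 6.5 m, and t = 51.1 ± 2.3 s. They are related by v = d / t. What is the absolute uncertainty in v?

Since v is a product/quotient, work with relative uncertainties:
  (1·δd/d)² = (1×0.0346)² = 0.00120;  (-1·δt/t)² = (-1×0.0450)² = 0.00203
δv/v = √(0.00322) = 0.0568
v = 3.68 m/s, so δv = 0.0568 × 3.68 = 0.209 m/s.

0.209 m/s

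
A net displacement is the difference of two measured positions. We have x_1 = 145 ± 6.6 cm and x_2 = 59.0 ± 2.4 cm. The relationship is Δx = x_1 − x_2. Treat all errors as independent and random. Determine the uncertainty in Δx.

7.02 cm

Δx is a linear combination, so absolute uncertainties add in quadrature:
  (δx_1)² = 43.6;  (δx_2)² = 5.76
δΔx = √(49.3) = 7.02 cm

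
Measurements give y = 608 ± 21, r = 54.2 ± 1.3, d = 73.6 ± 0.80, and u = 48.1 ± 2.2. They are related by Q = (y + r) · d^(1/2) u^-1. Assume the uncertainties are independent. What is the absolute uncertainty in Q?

Let w = y + r = 662. δw = √(δy² + δr²) = √(441 + 1.69) = 21.0, so δw/w = 0.0318.
Q is then a monomial in w, d, u:
δQ/Q = √((δw/w)² + (½·δd/d)² + (-1·δu/u)²) = √(0.00101 + 2.95e-05 + 0.00209) = 0.0560
Q = 118, so δQ = 0.0560 × 118 = 6.61.

6.61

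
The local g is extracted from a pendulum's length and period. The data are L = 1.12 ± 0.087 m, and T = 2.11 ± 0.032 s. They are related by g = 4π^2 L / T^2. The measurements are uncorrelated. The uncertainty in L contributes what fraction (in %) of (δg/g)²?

(δg/g)² = (1·δL/L)² + (-2·δT/T)²
  L term: (1×0.0777)² = 0.00603
  T term: (-2×0.0152)² = 0.000920
Total = 0.00695. Share from L = 0.00603/0.00695 = 0.868.

86.8%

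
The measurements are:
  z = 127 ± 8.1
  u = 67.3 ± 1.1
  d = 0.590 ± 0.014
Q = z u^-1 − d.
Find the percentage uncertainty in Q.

Let p = z·u^-1 = 1.89. δp/p = √((1·δz/z)² + (-1·δu/u)²) = √(0.00407 + 0.000267) = 0.0658, so δp = 0.124.
Q = p − d: δQ = √(δp² + δd²) = √(0.0154 + 0.000196) = 0.125
Q = 1.30, so δQ/Q = 0.125/1.30 = 0.0964.

9.64%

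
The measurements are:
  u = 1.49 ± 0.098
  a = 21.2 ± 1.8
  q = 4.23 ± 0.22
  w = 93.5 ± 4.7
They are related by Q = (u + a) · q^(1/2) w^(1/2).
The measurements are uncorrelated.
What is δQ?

Let h = u + a = 22.7. δh = √(δu² + δa²) = √(0.00960 + 3.24) = 1.80, so δh/h = 0.0794.
Q is then a monomial in h, q, w:
δQ/Q = √((δh/h)² + (½·δq/q)² + (½·δw/w)²) = √(0.00631 + 0.000676 + 0.000632) = 0.0873
Q = 451, so δQ = 0.0873 × 451 = 39.4.

39.4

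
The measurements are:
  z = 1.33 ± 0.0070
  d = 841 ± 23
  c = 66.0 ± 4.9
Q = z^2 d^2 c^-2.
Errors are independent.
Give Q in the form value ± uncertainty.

Relative error in a monomial: (δQ/Q)² = Σ (nᵢ · δxᵢ/xᵢ)².
  (2·δz/z)² = (2×0.00526)² = 0.000111;  (2·δd/d)² = (2×0.0273)² = 0.00299;  (-2·δc/c)² = (-2×0.0742)² = 0.0220
δQ/Q = √(0.0252) = 0.159
Q = 287, so δQ = 0.159 × 287 = 45.5.

287 ± 45.5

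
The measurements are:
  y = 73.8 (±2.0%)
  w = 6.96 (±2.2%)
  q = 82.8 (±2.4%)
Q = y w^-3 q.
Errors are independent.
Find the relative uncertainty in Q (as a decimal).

Q is a product of powers, so relative uncertainties combine in quadrature:
  (1·δy/y)² = (1×0.0200)² = 0.000400;  (-3·δw/w)² = (-3×0.0220)² = 0.00436;  (1·δq/q)² = (1×0.0240)² = 0.000576
δQ/Q = √(0.00533) = 0.0730

0.0730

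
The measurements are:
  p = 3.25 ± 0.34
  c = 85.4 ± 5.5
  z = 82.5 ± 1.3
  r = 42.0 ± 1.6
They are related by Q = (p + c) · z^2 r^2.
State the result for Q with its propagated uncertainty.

(1.06 ± 0.110) × 10^9

Let u = p + c = 88.7. δu = √(δp² + δc²) = √(0.116 + 30.2) = 5.51, so δu/u = 0.0622.
Q is then a monomial in u, z, r:
δQ/Q = √((δu/u)² + (2·δz/z)² + (2·δr/r)²) = √(0.00386 + 0.000993 + 0.00580) = 0.103
Q = 1.06e+09, so δQ = 0.103 × 1.06e+09 = 1.1e+08.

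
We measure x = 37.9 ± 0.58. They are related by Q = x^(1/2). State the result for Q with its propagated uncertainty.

6.16 ± 0.0471

Since Q is a product/quotient, work with relative uncertainties:
  (½·δx/x)² = (0.5×0.0153)² = 5.85e-05
δQ/Q = √(5.85e-05) = 0.00765
Q = 6.16, so δQ = 0.00765 × 6.16 = 0.0471.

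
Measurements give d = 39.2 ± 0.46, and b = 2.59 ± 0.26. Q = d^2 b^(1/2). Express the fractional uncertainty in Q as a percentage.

5.54%

Each factor contributes (exponent × relative error)² to (δQ/Q)²:
  (2·δd/d)² = (2×0.0117)² = 0.000551;  (½·δb/b)² = (0.5×0.100)² = 0.00252
δQ/Q = √(0.00307) = 0.0554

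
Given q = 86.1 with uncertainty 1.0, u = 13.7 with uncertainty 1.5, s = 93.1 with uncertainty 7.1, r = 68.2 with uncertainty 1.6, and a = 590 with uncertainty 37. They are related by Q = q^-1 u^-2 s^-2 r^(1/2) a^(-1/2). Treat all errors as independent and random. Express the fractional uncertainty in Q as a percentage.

26.9%

Q is a product of powers, so relative uncertainties combine in quadrature:
  (-1·δq/q)² = (-1×0.0116)² = 0.000135;  (-2·δu/u)² = (-2×0.109)² = 0.0480;  (-2·δs/s)² = (-2×0.0763)² = 0.0233;  (½·δr/r)² = (0.5×0.0235)² = 0.000138;  (−½·δa/a)² = (-0.5×0.0627)² = 0.000983
δQ/Q = √(0.0725) = 0.269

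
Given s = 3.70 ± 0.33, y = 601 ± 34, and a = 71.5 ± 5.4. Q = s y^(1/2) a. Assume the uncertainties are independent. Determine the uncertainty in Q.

780

Products/powers → add relative errors in quadrature, weighted by exponent:
  (1·δs/s)² = (1×0.0892)² = 0.00795;  (½·δy/y)² = (0.5×0.0566)² = 0.000800;  (1·δa/a)² = (1×0.0755)² = 0.00570
δQ/Q = √(0.0145) = 0.120
Q = 6490, so δQ = 0.120 × 6490 = 780.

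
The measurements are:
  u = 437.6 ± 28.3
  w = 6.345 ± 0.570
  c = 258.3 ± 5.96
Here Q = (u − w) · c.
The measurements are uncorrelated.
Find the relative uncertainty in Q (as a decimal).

Let h = u − w = 431.3. δh = √(δu² + δw²) = √(801 + 0.325) = 28.3, so δh/h = 0.0656.
Q is then a monomial in h, c:
δQ/Q = √((δh/h)² + (1·δc/c)²) = √(0.00431 + 0.000532) = 0.0696

0.0696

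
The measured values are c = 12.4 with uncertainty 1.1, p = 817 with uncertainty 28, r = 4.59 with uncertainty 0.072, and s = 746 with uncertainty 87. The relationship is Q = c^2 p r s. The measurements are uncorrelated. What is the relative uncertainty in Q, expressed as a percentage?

21.6%

For a monomial Q ∝ c^2, p, r, s, fractional errors add in quadrature:
  (2·δc/c)² = (2×0.0887)² = 0.0315;  (1·δp/p)² = (1×0.0343)² = 0.00117;  (1·δr/r)² = (1×0.0157)² = 0.000246;  (1·δs/s)² = (1×0.117)² = 0.0136
δQ/Q = √(0.0465) = 0.216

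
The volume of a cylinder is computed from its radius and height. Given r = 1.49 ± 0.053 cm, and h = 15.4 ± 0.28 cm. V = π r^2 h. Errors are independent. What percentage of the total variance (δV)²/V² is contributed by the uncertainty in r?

(δV/V)² = (2·δr/r)² + (1·δh/h)²
  r term: (2×0.0356)² = 0.00506
  h term: (1×0.0182)² = 0.000331
Total = 0.00539. Share from r = 0.00506/0.00539 = 0.939.

93.9%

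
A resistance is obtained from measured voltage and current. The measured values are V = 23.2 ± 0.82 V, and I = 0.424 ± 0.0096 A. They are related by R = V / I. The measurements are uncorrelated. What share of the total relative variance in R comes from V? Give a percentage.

(δR/R)² = (1·δV/V)² + (-1·δI/I)²
  V term: (1×0.0353)² = 0.00125
  I term: (-1×0.0226)² = 0.000513
Total = 0.00176. Share from V = 0.00125/0.00176 = 0.709.

70.9%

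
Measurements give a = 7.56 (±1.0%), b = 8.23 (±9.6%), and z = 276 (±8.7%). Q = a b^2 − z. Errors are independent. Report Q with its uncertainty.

Let p = a·b^2 = 512. δp/p = √((1·δa/a)² + (2·δb/b)²) = √(0.000100 + 0.0369) = 0.192, so δp = 98.4.
Q = p − z: δQ = √(δp² + δz²) = √(9690 + 577) = 101
Q = 236.

236 ± 101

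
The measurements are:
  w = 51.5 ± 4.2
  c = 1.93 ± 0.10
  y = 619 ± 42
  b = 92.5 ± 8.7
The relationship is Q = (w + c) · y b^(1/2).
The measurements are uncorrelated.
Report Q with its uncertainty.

Let u = w + c = 53.4. δu = √(δw² + δc²) = √(17.6 + 0.0100) = 4.20, so δu/u = 0.0786.
Q is then a monomial in u, y, b:
δQ/Q = √((δu/u)² + (1·δy/y)² + (½·δb/b)²) = √(0.00618 + 0.00460 + 0.00221) = 0.114
Q = 3.18e+05, so δQ = 0.114 × 3.18e+05 = 36300.

(3.18 ± 0.363) × 10^5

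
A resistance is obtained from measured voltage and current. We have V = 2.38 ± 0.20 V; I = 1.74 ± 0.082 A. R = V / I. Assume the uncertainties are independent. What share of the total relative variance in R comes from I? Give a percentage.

23.9%

(δR/R)² = (1·δV/V)² + (-1·δI/I)²
  V term: (1×0.0840)² = 0.00706
  I term: (-1×0.0471)² = 0.00222
Total = 0.00928. Share from I = 0.00222/0.00928 = 0.239.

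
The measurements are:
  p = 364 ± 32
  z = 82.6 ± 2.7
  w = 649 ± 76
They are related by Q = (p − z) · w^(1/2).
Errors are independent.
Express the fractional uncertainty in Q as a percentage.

12.8%

Let u = p − z = 281. δu = √(δp² + δz²) = √(1020 + 7.29) = 32.1, so δu/u = 0.114.
Q is then a monomial in u, w:
δQ/Q = √((δu/u)² + (½·δw/w)²) = √(0.0130 + 0.00343) = 0.128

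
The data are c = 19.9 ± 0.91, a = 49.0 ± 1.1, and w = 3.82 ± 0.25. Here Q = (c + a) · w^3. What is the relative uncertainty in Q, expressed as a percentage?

19.7%

Let u = c + a = 68.9. δu = √(δc² + δa²) = √(0.828 + 1.21) = 1.43, so δu/u = 0.0207.
Q is then a monomial in u, w:
δQ/Q = √((δu/u)² + (3·δw/w)²) = √(0.000429 + 0.0385) = 0.197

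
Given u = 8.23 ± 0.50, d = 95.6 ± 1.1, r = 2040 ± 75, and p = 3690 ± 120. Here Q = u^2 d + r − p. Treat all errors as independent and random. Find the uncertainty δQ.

803

Let w = u^2·d = 6480. δw/w = √((2·δu/u)² + (1·δd/d)²) = √(0.0148 + 0.000132) = 0.122, so δw = 790.
Q = w + r − p: δQ = √(δw² + δr² + δp²) = √(6.25e+05 + 5620 + 14400) = 803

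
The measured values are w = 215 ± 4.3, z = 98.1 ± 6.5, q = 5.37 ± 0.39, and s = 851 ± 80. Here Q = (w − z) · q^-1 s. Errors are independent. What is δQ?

2520

Let u = w − z = 117. δu = √(δw² + δz²) = √(18.5 + 42.2) = 7.79, so δu/u = 0.0667.
Q is then a monomial in u, q, s:
δQ/Q = √((δu/u)² + (-1·δq/q)² + (1·δs/s)²) = √(0.00444 + 0.00527 + 0.00884) = 0.136
Q = 18500, so δQ = 0.136 × 18500 = 2520.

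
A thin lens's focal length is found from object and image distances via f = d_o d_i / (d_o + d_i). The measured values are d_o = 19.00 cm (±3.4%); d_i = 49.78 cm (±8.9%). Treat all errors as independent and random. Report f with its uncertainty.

13.75 ± 0.478 cm

∂f/∂d_o = (d_i/(d_o+d_i))² = 0.524;  ∂f/∂d_i = (d_o/(d_o+d_i))² = 0.0763
δf = √((∂f/∂d_o · δd_o)² + (∂f/∂d_i · δd_i)²) = √(0.115 + 0.114) = 0.478 cm
f = 13.75 cm.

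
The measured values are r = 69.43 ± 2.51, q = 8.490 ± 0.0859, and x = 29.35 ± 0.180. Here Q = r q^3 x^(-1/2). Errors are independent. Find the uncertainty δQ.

371

Products/powers → add relative errors in quadrature, weighted by exponent:
  (1·δr/r)² = (1×0.0362)² = 0.00131;  (3·δq/q)² = (3×0.0101)² = 0.000921;  (−½·δx/x)² = (-0.5×0.00613)² = 9.4e-06
δQ/Q = √(0.00224) = 0.0473
Q = 7843, so δQ = 0.0473 × 7843 = 371.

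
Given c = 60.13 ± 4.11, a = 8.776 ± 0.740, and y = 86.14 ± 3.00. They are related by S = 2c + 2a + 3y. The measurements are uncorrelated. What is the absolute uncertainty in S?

Each term contributes (cᵢ δxᵢ)² to (δS)²:
  (2·δc)² = 67.6;  (2·δa)² = 2.19;  (3·δy)² = 81.0
δS = √(151) = 12.3

12.3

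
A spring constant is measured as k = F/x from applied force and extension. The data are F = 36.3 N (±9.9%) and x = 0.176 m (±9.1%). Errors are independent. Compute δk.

27.7 N/m

For a monomial k ∝ F, x^-1, fractional errors add in quadrature:
  (1·δF/F)² = (1×0.0990)² = 0.00980;  (-1·δx/x)² = (-1×0.0910)² = 0.00828
δk/k = √(0.0181) = 0.134
k = 206 N/m, so δk = 0.134 × 206 = 27.7 N/m.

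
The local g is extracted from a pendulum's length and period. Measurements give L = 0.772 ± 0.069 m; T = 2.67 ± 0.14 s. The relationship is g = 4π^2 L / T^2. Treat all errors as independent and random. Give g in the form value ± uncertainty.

4.28 ± 0.589 m/s^2

Each factor contributes (exponent × relative error)² to (δg/g)²:
  (1·δL/L)² = (1×0.0894)² = 0.00799;  (-2·δT/T)² = (-2×0.0524)² = 0.0110
δg/g = √(0.0190) = 0.138
g = 4.28 m/s^2, so δg = 0.138 × 4.28 = 0.589 m/s^2.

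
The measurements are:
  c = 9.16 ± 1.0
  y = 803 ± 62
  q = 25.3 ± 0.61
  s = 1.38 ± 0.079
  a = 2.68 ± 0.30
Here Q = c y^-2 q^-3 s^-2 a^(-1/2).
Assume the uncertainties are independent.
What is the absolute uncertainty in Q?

For a monomial Q ∝ c, y^-2, q^-3, s^-2, a^(-1/2), fractional errors add in quadrature:
  (1·δc/c)² = (1×0.109)² = 0.0119;  (-2·δy/y)² = (-2×0.0772)² = 0.0238;  (-3·δq/q)² = (-3×0.0241)² = 0.00523;  (-2·δs/s)² = (-2×0.0572)² = 0.0131;  (−½·δa/a)² = (-0.5×0.112)² = 0.00313
δQ/Q = √(0.0572) = 0.239
Q = 2.81e-10, so δQ = 0.239 × 2.81e-10 = 6.73e-11.

6.73e-11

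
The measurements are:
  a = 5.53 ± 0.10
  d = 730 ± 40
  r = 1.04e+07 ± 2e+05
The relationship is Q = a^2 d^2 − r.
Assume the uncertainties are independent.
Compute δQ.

Let p = a^2·d^2 = 1.63e+07. δp/p = √((2·δa/a)² + (2·δd/d)²) = √(0.00131 + 0.0120) = 0.115, so δp = 1.88e+06.
Q = p − r: δQ = √(δp² + δr²) = √(3.54e+12 + 4e+10) = 1.89e+06

1.89e+06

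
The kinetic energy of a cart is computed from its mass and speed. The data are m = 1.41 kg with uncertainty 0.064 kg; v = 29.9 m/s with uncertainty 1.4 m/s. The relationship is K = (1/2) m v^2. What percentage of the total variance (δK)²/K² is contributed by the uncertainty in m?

19.0%

(δK/K)² = (1·δm/m)² + (2·δv/v)²
  m term: (1×0.0454)² = 0.00206
  v term: (2×0.0468)² = 0.00877
Total = 0.0108. Share from m = 0.00206/0.0108 = 0.190.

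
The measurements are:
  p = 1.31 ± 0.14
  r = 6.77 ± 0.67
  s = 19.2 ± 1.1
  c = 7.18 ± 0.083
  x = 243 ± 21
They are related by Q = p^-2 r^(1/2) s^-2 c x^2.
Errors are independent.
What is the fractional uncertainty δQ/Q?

Products/powers → add relative errors in quadrature, weighted by exponent:
  (-2·δp/p)² = (-2×0.107)² = 0.0457;  (½·δr/r)² = (0.5×0.0990)² = 0.00245;  (-2·δs/s)² = (-2×0.0573)² = 0.0131;  (1·δc/c)² = (1×0.0116)² = 0.000134;  (2·δx/x)² = (2×0.0864)² = 0.0299
δQ/Q = √(0.0913) = 0.302

0.302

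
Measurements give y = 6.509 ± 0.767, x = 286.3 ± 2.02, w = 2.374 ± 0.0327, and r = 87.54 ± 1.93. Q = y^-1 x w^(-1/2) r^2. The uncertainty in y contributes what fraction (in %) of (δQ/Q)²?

(δQ/Q)² = (-1·δy/y)² + (1·δx/x)² + (−½·δw/w)² + (2·δr/r)²
  y term: (-1×0.118)² = 0.0139
  x term: (1×0.00706)² = 4.98e-05
  w term: (-0.5×0.0138)² = 4.74e-05
  r term: (2×0.0220)² = 0.00194
Total = 0.0159. Share from y = 0.0139/0.0159 = 0.872.

87.2%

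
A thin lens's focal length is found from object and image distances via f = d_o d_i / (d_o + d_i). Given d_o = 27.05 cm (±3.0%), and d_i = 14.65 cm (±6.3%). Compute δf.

0.401 cm

∂f/∂d_o = (d_i/(d_o+d_i))² = 0.123;  ∂f/∂d_i = (d_o/(d_o+d_i))² = 0.421
δf = √((∂f/∂d_o · δd_o)² + (∂f/∂d_i · δd_i)²) = √(0.0100 + 0.151) = 0.401 cm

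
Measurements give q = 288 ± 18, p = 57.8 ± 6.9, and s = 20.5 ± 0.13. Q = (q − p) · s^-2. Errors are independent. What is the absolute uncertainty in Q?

Let u = q − p = 230. δu = √(δq² + δp²) = √(324 + 47.6) = 19.3, so δu/u = 0.0837.
Q is then a monomial in u, s:
δQ/Q = √((δu/u)² + (-2·δs/s)²) = √(0.00701 + 0.000161) = 0.0847
Q = 0.548, so δQ = 0.0847 × 0.548 = 0.0464.

0.0464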